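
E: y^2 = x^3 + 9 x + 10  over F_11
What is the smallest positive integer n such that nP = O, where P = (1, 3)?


Compute successive multiples of P until we hit O:
  1P = (1, 3)
  2P = (2, 6)
  3P = (6, 4)
  4P = (8, 0)
  5P = (6, 7)
  6P = (2, 5)
  7P = (1, 8)
  8P = O

ord(P) = 8


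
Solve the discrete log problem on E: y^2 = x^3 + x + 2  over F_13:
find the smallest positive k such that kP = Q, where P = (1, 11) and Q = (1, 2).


Enumerate multiples of P until we hit Q = (1, 2):
  1P = (1, 11)
  2P = (12, 0)
  3P = (1, 2)
Match found at i = 3.

k = 3


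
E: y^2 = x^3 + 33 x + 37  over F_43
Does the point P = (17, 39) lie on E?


Check whether y^2 = x^3 + 33 x + 37 (mod 43) for (x, y) = (17, 39).
LHS: y^2 = 39^2 mod 43 = 16
RHS: x^3 + 33 x + 37 = 17^3 + 33*17 + 37 mod 43 = 7
LHS != RHS

No, not on the curve


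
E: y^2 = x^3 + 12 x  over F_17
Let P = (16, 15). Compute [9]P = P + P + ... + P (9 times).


k = 9 = 1001_2 (binary, LSB first: 1001)
Double-and-add from P = (16, 15):
  bit 0 = 1: acc = O + (16, 15) = (16, 15)
  bit 1 = 0: acc unchanged = (16, 15)
  bit 2 = 0: acc unchanged = (16, 15)
  bit 3 = 1: acc = (16, 15) + (1, 8) = (8, 8)

9P = (8, 8)


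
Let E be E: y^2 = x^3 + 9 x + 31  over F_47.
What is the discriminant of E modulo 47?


4 a^3 + 27 b^2 = 4*9^3 + 27*31^2 = 2916 + 25947 = 28863
Delta = -16 * (28863) = -461808
Delta mod 47 = 14

Delta = 14 (mod 47)


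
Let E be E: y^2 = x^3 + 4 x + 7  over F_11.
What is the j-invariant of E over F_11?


Delta = -16(4 a^3 + 27 b^2) mod 11 = 3
-1728 * (4 a)^3 = -1728 * (4*4)^3 mod 11 = 7
j = 7 * 3^(-1) mod 11 = 6

j = 6 (mod 11)


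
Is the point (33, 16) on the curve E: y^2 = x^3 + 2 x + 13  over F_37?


Check whether y^2 = x^3 + 2 x + 13 (mod 37) for (x, y) = (33, 16).
LHS: y^2 = 16^2 mod 37 = 34
RHS: x^3 + 2 x + 13 = 33^3 + 2*33 + 13 mod 37 = 15
LHS != RHS

No, not on the curve


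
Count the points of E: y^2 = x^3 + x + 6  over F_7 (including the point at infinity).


For each x in F_7, count y with y^2 = x^3 + 1 x + 6 mod 7:
  x = 1: RHS = 1, y in [1, 6]  -> 2 point(s)
  x = 2: RHS = 2, y in [3, 4]  -> 2 point(s)
  x = 3: RHS = 1, y in [1, 6]  -> 2 point(s)
  x = 4: RHS = 4, y in [2, 5]  -> 2 point(s)
  x = 6: RHS = 4, y in [2, 5]  -> 2 point(s)
Affine points: 10. Add the point at infinity: total = 11.

#E(F_7) = 11


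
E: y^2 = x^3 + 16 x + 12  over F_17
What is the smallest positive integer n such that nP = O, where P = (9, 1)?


Compute successive multiples of P until we hit O:
  1P = (9, 1)
  2P = (3, 11)
  3P = (4, 2)
  4P = (2, 1)
  5P = (6, 16)
  6P = (10, 4)
  7P = (7, 5)
  8P = (5, 8)
  ... (continuing to 17P)
  17P = O

ord(P) = 17


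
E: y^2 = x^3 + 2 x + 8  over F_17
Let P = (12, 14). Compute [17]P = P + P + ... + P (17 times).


k = 17 = 10001_2 (binary, LSB first: 10001)
Double-and-add from P = (12, 14):
  bit 0 = 1: acc = O + (12, 14) = (12, 14)
  bit 1 = 0: acc unchanged = (12, 14)
  bit 2 = 0: acc unchanged = (12, 14)
  bit 3 = 0: acc unchanged = (12, 14)
  bit 4 = 1: acc = (12, 14) + (13, 2) = (0, 12)

17P = (0, 12)


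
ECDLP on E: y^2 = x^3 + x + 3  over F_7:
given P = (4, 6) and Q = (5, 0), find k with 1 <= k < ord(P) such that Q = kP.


Enumerate multiples of P until we hit Q = (5, 0):
  1P = (4, 6)
  2P = (6, 1)
  3P = (5, 0)
Match found at i = 3.

k = 3


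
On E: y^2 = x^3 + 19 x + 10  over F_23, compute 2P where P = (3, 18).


Doubling: s = (3 x1^2 + a) / (2 y1)
s = (3*3^2 + 19) / (2*18) mod 23 = 0
x3 = s^2 - 2 x1 mod 23 = 0^2 - 2*3 = 17
y3 = s (x1 - x3) - y1 mod 23 = 0 * (3 - 17) - 18 = 5

2P = (17, 5)


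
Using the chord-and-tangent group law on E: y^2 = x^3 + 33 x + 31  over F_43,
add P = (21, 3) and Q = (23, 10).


P != Q, so use the chord formula.
s = (y2 - y1) / (x2 - x1) = (7) / (2) mod 43 = 25
x3 = s^2 - x1 - x2 mod 43 = 25^2 - 21 - 23 = 22
y3 = s (x1 - x3) - y1 mod 43 = 25 * (21 - 22) - 3 = 15

P + Q = (22, 15)


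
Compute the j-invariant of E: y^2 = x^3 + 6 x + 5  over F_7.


Delta = -16(4 a^3 + 27 b^2) mod 7 = 2
-1728 * (4 a)^3 = -1728 * (4*6)^3 mod 7 = 6
j = 6 * 2^(-1) mod 7 = 3

j = 3 (mod 7)


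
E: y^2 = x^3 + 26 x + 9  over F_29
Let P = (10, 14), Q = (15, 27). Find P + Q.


P != Q, so use the chord formula.
s = (y2 - y1) / (x2 - x1) = (13) / (5) mod 29 = 20
x3 = s^2 - x1 - x2 mod 29 = 20^2 - 10 - 15 = 27
y3 = s (x1 - x3) - y1 mod 29 = 20 * (10 - 27) - 14 = 23

P + Q = (27, 23)


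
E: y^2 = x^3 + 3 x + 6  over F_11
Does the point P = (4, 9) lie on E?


Check whether y^2 = x^3 + 3 x + 6 (mod 11) for (x, y) = (4, 9).
LHS: y^2 = 9^2 mod 11 = 4
RHS: x^3 + 3 x + 6 = 4^3 + 3*4 + 6 mod 11 = 5
LHS != RHS

No, not on the curve


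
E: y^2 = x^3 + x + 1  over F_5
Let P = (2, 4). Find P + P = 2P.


Doubling: s = (3 x1^2 + a) / (2 y1)
s = (3*2^2 + 1) / (2*4) mod 5 = 1
x3 = s^2 - 2 x1 mod 5 = 1^2 - 2*2 = 2
y3 = s (x1 - x3) - y1 mod 5 = 1 * (2 - 2) - 4 = 1

2P = (2, 1)


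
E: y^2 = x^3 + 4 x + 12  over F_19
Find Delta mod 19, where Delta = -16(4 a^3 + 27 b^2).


4 a^3 + 27 b^2 = 4*4^3 + 27*12^2 = 256 + 3888 = 4144
Delta = -16 * (4144) = -66304
Delta mod 19 = 6

Delta = 6 (mod 19)


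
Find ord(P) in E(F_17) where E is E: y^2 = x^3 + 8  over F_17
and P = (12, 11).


Compute successive multiples of P until we hit O:
  1P = (12, 11)
  2P = (14, 10)
  3P = (4, 2)
  4P = (2, 13)
  5P = (1, 14)
  6P = (0, 12)
  7P = (3, 1)
  8P = (11, 9)
  ... (continuing to 18P)
  18P = O

ord(P) = 18


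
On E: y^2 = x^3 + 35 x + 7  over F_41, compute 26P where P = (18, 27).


k = 26 = 11010_2 (binary, LSB first: 01011)
Double-and-add from P = (18, 27):
  bit 0 = 0: acc unchanged = O
  bit 1 = 1: acc = O + (37, 34) = (37, 34)
  bit 2 = 0: acc unchanged = (37, 34)
  bit 3 = 1: acc = (37, 34) + (7, 12) = (1, 17)
  bit 4 = 1: acc = (1, 17) + (25, 36) = (11, 40)

26P = (11, 40)


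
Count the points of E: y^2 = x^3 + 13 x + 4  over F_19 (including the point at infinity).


For each x in F_19, count y with y^2 = x^3 + 13 x + 4 mod 19:
  x = 0: RHS = 4, y in [2, 17]  -> 2 point(s)
  x = 2: RHS = 0, y in [0]  -> 1 point(s)
  x = 4: RHS = 6, y in [5, 14]  -> 2 point(s)
  x = 5: RHS = 4, y in [2, 17]  -> 2 point(s)
  x = 7: RHS = 1, y in [1, 18]  -> 2 point(s)
  x = 12: RHS = 7, y in [8, 11]  -> 2 point(s)
  x = 14: RHS = 4, y in [2, 17]  -> 2 point(s)
  x = 18: RHS = 9, y in [3, 16]  -> 2 point(s)
Affine points: 15. Add the point at infinity: total = 16.

#E(F_19) = 16


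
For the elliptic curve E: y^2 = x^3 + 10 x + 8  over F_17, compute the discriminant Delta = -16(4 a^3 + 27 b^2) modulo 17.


4 a^3 + 27 b^2 = 4*10^3 + 27*8^2 = 4000 + 1728 = 5728
Delta = -16 * (5728) = -91648
Delta mod 17 = 16

Delta = 16 (mod 17)


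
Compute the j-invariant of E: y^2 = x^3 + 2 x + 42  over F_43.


Delta = -16(4 a^3 + 27 b^2) mod 43 = 2
-1728 * (4 a)^3 = -1728 * (4*2)^3 mod 43 = 32
j = 32 * 2^(-1) mod 43 = 16

j = 16 (mod 43)


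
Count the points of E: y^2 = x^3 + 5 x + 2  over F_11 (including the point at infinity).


For each x in F_11, count y with y^2 = x^3 + 5 x + 2 mod 11:
  x = 2: RHS = 9, y in [3, 8]  -> 2 point(s)
  x = 3: RHS = 0, y in [0]  -> 1 point(s)
  x = 4: RHS = 9, y in [3, 8]  -> 2 point(s)
  x = 5: RHS = 9, y in [3, 8]  -> 2 point(s)
  x = 8: RHS = 4, y in [2, 9]  -> 2 point(s)
Affine points: 9. Add the point at infinity: total = 10.

#E(F_11) = 10


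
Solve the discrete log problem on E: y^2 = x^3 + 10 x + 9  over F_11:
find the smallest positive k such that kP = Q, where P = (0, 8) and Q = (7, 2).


Enumerate multiples of P until we hit Q = (7, 2):
  1P = (0, 8)
  2P = (4, 6)
  3P = (10, 8)
  4P = (1, 3)
  5P = (2, 2)
  6P = (7, 2)
Match found at i = 6.

k = 6


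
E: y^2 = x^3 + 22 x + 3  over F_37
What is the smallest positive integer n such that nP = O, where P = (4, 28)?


Compute successive multiples of P until we hit O:
  1P = (4, 28)
  2P = (19, 18)
  3P = (35, 5)
  4P = (24, 31)
  5P = (13, 28)
  6P = (20, 9)
  7P = (16, 14)
  8P = (5, 4)
  ... (continuing to 45P)
  45P = O

ord(P) = 45


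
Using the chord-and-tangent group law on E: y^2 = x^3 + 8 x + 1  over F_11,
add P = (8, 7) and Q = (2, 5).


P != Q, so use the chord formula.
s = (y2 - y1) / (x2 - x1) = (9) / (5) mod 11 = 4
x3 = s^2 - x1 - x2 mod 11 = 4^2 - 8 - 2 = 6
y3 = s (x1 - x3) - y1 mod 11 = 4 * (8 - 6) - 7 = 1

P + Q = (6, 1)


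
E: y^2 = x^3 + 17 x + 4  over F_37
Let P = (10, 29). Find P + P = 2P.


Doubling: s = (3 x1^2 + a) / (2 y1)
s = (3*10^2 + 17) / (2*29) mod 37 = 1
x3 = s^2 - 2 x1 mod 37 = 1^2 - 2*10 = 18
y3 = s (x1 - x3) - y1 mod 37 = 1 * (10 - 18) - 29 = 0

2P = (18, 0)


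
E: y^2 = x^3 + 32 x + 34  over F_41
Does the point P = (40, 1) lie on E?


Check whether y^2 = x^3 + 32 x + 34 (mod 41) for (x, y) = (40, 1).
LHS: y^2 = 1^2 mod 41 = 1
RHS: x^3 + 32 x + 34 = 40^3 + 32*40 + 34 mod 41 = 1
LHS = RHS

Yes, on the curve


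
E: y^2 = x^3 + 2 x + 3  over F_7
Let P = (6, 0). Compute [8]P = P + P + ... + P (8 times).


k = 8 = 1000_2 (binary, LSB first: 0001)
Double-and-add from P = (6, 0):
  bit 0 = 0: acc unchanged = O
  bit 1 = 0: acc unchanged = O
  bit 2 = 0: acc unchanged = O
  bit 3 = 1: acc = O + O = O

8P = O


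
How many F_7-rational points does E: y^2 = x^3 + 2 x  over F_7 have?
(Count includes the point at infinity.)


For each x in F_7, count y with y^2 = x^3 + 2 x + 0 mod 7:
  x = 0: RHS = 0, y in [0]  -> 1 point(s)
  x = 4: RHS = 2, y in [3, 4]  -> 2 point(s)
  x = 5: RHS = 2, y in [3, 4]  -> 2 point(s)
  x = 6: RHS = 4, y in [2, 5]  -> 2 point(s)
Affine points: 7. Add the point at infinity: total = 8.

#E(F_7) = 8


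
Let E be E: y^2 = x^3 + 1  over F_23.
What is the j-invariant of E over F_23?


Delta = -16(4 a^3 + 27 b^2) mod 23 = 5
-1728 * (4 a)^3 = -1728 * (4*0)^3 mod 23 = 0
j = 0 * 5^(-1) mod 23 = 0

j = 0 (mod 23)


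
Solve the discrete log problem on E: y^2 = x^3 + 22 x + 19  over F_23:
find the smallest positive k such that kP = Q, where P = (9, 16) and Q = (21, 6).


Enumerate multiples of P until we hit Q = (21, 6):
  1P = (9, 16)
  2P = (17, 4)
  3P = (5, 1)
  4P = (13, 15)
  5P = (14, 14)
  6P = (2, 18)
  7P = (21, 17)
  8P = (20, 8)
  9P = (20, 15)
  10P = (21, 6)
Match found at i = 10.

k = 10


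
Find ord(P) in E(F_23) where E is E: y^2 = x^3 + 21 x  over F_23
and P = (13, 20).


Compute successive multiples of P until we hit O:
  1P = (13, 20)
  2P = (13, 3)
  3P = O

ord(P) = 3


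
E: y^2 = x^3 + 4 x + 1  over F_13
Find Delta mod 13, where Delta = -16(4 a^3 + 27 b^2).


4 a^3 + 27 b^2 = 4*4^3 + 27*1^2 = 256 + 27 = 283
Delta = -16 * (283) = -4528
Delta mod 13 = 9

Delta = 9 (mod 13)


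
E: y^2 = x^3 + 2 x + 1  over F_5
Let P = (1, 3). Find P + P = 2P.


Doubling: s = (3 x1^2 + a) / (2 y1)
s = (3*1^2 + 2) / (2*3) mod 5 = 0
x3 = s^2 - 2 x1 mod 5 = 0^2 - 2*1 = 3
y3 = s (x1 - x3) - y1 mod 5 = 0 * (1 - 3) - 3 = 2

2P = (3, 2)


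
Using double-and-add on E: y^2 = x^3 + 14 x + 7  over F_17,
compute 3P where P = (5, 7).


k = 3 = 11_2 (binary, LSB first: 11)
Double-and-add from P = (5, 7):
  bit 0 = 1: acc = O + (5, 7) = (5, 7)
  bit 1 = 1: acc = (5, 7) + (5, 10) = O

3P = O


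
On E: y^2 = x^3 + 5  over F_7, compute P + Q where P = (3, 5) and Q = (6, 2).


P != Q, so use the chord formula.
s = (y2 - y1) / (x2 - x1) = (4) / (3) mod 7 = 6
x3 = s^2 - x1 - x2 mod 7 = 6^2 - 3 - 6 = 6
y3 = s (x1 - x3) - y1 mod 7 = 6 * (3 - 6) - 5 = 5

P + Q = (6, 5)


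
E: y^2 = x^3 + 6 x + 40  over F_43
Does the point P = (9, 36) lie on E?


Check whether y^2 = x^3 + 6 x + 40 (mod 43) for (x, y) = (9, 36).
LHS: y^2 = 36^2 mod 43 = 6
RHS: x^3 + 6 x + 40 = 9^3 + 6*9 + 40 mod 43 = 6
LHS = RHS

Yes, on the curve


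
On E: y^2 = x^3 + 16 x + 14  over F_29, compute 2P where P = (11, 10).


Doubling: s = (3 x1^2 + a) / (2 y1)
s = (3*11^2 + 16) / (2*10) mod 29 = 3
x3 = s^2 - 2 x1 mod 29 = 3^2 - 2*11 = 16
y3 = s (x1 - x3) - y1 mod 29 = 3 * (11 - 16) - 10 = 4

2P = (16, 4)


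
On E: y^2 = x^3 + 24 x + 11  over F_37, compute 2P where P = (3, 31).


k = 2 = 10_2 (binary, LSB first: 01)
Double-and-add from P = (3, 31):
  bit 0 = 0: acc unchanged = O
  bit 1 = 1: acc = O + (19, 0) = (19, 0)

2P = (19, 0)


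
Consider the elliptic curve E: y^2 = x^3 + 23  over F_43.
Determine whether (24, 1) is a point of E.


Check whether y^2 = x^3 + 0 x + 23 (mod 43) for (x, y) = (24, 1).
LHS: y^2 = 1^2 mod 43 = 1
RHS: x^3 + 0 x + 23 = 24^3 + 0*24 + 23 mod 43 = 1
LHS = RHS

Yes, on the curve


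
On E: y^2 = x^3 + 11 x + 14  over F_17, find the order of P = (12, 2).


Compute successive multiples of P until we hit O:
  1P = (12, 2)
  2P = (9, 3)
  3P = (15, 16)
  4P = (8, 11)
  5P = (1, 3)
  6P = (13, 12)
  7P = (7, 14)
  8P = (16, 11)
  ... (continuing to 21P)
  21P = O

ord(P) = 21


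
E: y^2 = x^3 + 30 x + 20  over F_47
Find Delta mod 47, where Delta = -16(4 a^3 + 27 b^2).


4 a^3 + 27 b^2 = 4*30^3 + 27*20^2 = 108000 + 10800 = 118800
Delta = -16 * (118800) = -1900800
Delta mod 47 = 21

Delta = 21 (mod 47)


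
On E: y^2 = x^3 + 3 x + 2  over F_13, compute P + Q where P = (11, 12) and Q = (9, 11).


P != Q, so use the chord formula.
s = (y2 - y1) / (x2 - x1) = (12) / (11) mod 13 = 7
x3 = s^2 - x1 - x2 mod 13 = 7^2 - 11 - 9 = 3
y3 = s (x1 - x3) - y1 mod 13 = 7 * (11 - 3) - 12 = 5

P + Q = (3, 5)


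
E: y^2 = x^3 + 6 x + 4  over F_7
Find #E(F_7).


For each x in F_7, count y with y^2 = x^3 + 6 x + 4 mod 7:
  x = 0: RHS = 4, y in [2, 5]  -> 2 point(s)
  x = 1: RHS = 4, y in [2, 5]  -> 2 point(s)
  x = 3: RHS = 0, y in [0]  -> 1 point(s)
  x = 4: RHS = 1, y in [1, 6]  -> 2 point(s)
  x = 6: RHS = 4, y in [2, 5]  -> 2 point(s)
Affine points: 9. Add the point at infinity: total = 10.

#E(F_7) = 10


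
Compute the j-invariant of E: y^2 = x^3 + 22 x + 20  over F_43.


Delta = -16(4 a^3 + 27 b^2) mod 43 = 9
-1728 * (4 a)^3 = -1728 * (4*22)^3 mod 43 = 22
j = 22 * 9^(-1) mod 43 = 12

j = 12 (mod 43)


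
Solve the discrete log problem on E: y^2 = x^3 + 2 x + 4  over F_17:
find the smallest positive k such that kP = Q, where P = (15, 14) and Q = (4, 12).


Enumerate multiples of P until we hit Q = (4, 12):
  1P = (15, 14)
  2P = (0, 2)
  3P = (4, 5)
  4P = (13, 0)
  5P = (4, 12)
Match found at i = 5.

k = 5


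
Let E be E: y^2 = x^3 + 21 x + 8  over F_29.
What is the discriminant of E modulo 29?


4 a^3 + 27 b^2 = 4*21^3 + 27*8^2 = 37044 + 1728 = 38772
Delta = -16 * (38772) = -620352
Delta mod 29 = 16

Delta = 16 (mod 29)


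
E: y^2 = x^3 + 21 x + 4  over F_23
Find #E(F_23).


For each x in F_23, count y with y^2 = x^3 + 21 x + 4 mod 23:
  x = 0: RHS = 4, y in [2, 21]  -> 2 point(s)
  x = 1: RHS = 3, y in [7, 16]  -> 2 point(s)
  x = 2: RHS = 8, y in [10, 13]  -> 2 point(s)
  x = 3: RHS = 2, y in [5, 18]  -> 2 point(s)
  x = 5: RHS = 4, y in [2, 21]  -> 2 point(s)
  x = 6: RHS = 1, y in [1, 22]  -> 2 point(s)
  x = 9: RHS = 2, y in [5, 18]  -> 2 point(s)
  x = 10: RHS = 18, y in [8, 15]  -> 2 point(s)
  x = 11: RHS = 2, y in [5, 18]  -> 2 point(s)
  x = 12: RHS = 6, y in [11, 12]  -> 2 point(s)
  x = 13: RHS = 13, y in [6, 17]  -> 2 point(s)
  x = 14: RHS = 6, y in [11, 12]  -> 2 point(s)
  x = 18: RHS = 4, y in [2, 21]  -> 2 point(s)
  x = 20: RHS = 6, y in [11, 12]  -> 2 point(s)
  x = 21: RHS = 0, y in [0]  -> 1 point(s)
Affine points: 29. Add the point at infinity: total = 30.

#E(F_23) = 30


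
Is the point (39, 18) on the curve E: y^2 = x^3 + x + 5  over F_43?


Check whether y^2 = x^3 + 1 x + 5 (mod 43) for (x, y) = (39, 18).
LHS: y^2 = 18^2 mod 43 = 23
RHS: x^3 + 1 x + 5 = 39^3 + 1*39 + 5 mod 43 = 23
LHS = RHS

Yes, on the curve


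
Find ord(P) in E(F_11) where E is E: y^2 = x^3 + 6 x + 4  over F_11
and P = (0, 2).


Compute successive multiples of P until we hit O:
  1P = (0, 2)
  2P = (5, 7)
  3P = (7, 2)
  4P = (4, 9)
  5P = (8, 6)
  6P = (6, 6)
  7P = (3, 7)
  8P = (1, 0)
  ... (continuing to 16P)
  16P = O

ord(P) = 16


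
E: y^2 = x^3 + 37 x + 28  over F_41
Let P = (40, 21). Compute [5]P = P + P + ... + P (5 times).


k = 5 = 101_2 (binary, LSB first: 101)
Double-and-add from P = (40, 21):
  bit 0 = 1: acc = O + (40, 21) = (40, 21)
  bit 1 = 0: acc unchanged = (40, 21)
  bit 2 = 1: acc = (40, 21) + (14, 16) = (19, 13)

5P = (19, 13)


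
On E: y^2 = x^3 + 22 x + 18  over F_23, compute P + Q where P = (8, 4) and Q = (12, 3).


P != Q, so use the chord formula.
s = (y2 - y1) / (x2 - x1) = (22) / (4) mod 23 = 17
x3 = s^2 - x1 - x2 mod 23 = 17^2 - 8 - 12 = 16
y3 = s (x1 - x3) - y1 mod 23 = 17 * (8 - 16) - 4 = 21

P + Q = (16, 21)


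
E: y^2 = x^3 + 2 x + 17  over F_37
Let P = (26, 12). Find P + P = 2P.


Doubling: s = (3 x1^2 + a) / (2 y1)
s = (3*26^2 + 2) / (2*12) mod 37 = 26
x3 = s^2 - 2 x1 mod 37 = 26^2 - 2*26 = 32
y3 = s (x1 - x3) - y1 mod 37 = 26 * (26 - 32) - 12 = 17

2P = (32, 17)


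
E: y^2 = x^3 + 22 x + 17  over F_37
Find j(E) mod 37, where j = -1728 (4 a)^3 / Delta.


Delta = -16(4 a^3 + 27 b^2) mod 37 = 21
-1728 * (4 a)^3 = -1728 * (4*22)^3 mod 37 = 29
j = 29 * 21^(-1) mod 37 = 19

j = 19 (mod 37)


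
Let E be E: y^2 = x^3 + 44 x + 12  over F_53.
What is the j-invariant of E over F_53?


Delta = -16(4 a^3 + 27 b^2) mod 53 = 30
-1728 * (4 a)^3 = -1728 * (4*44)^3 mod 53 = 35
j = 35 * 30^(-1) mod 53 = 10

j = 10 (mod 53)


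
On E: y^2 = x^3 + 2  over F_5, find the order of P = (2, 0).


Compute successive multiples of P until we hit O:
  1P = (2, 0)
  2P = O

ord(P) = 2


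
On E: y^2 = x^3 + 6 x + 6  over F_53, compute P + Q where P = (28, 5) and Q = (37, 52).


P != Q, so use the chord formula.
s = (y2 - y1) / (x2 - x1) = (47) / (9) mod 53 = 17
x3 = s^2 - x1 - x2 mod 53 = 17^2 - 28 - 37 = 12
y3 = s (x1 - x3) - y1 mod 53 = 17 * (28 - 12) - 5 = 2

P + Q = (12, 2)


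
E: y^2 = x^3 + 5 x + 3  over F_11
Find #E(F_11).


For each x in F_11, count y with y^2 = x^3 + 5 x + 3 mod 11:
  x = 0: RHS = 3, y in [5, 6]  -> 2 point(s)
  x = 1: RHS = 9, y in [3, 8]  -> 2 point(s)
  x = 3: RHS = 1, y in [1, 10]  -> 2 point(s)
  x = 8: RHS = 5, y in [4, 7]  -> 2 point(s)
Affine points: 8. Add the point at infinity: total = 9.

#E(F_11) = 9


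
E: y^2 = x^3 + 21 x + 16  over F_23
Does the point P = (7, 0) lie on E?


Check whether y^2 = x^3 + 21 x + 16 (mod 23) for (x, y) = (7, 0).
LHS: y^2 = 0^2 mod 23 = 0
RHS: x^3 + 21 x + 16 = 7^3 + 21*7 + 16 mod 23 = 0
LHS = RHS

Yes, on the curve


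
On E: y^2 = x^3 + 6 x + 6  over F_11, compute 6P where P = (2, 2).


k = 6 = 110_2 (binary, LSB first: 011)
Double-and-add from P = (2, 2):
  bit 0 = 0: acc unchanged = O
  bit 1 = 1: acc = O + (8, 4) = (8, 4)
  bit 2 = 1: acc = (8, 4) + (6, 7) = (2, 9)

6P = (2, 9)


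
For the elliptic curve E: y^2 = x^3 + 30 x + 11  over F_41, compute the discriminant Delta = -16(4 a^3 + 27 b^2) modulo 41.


4 a^3 + 27 b^2 = 4*30^3 + 27*11^2 = 108000 + 3267 = 111267
Delta = -16 * (111267) = -1780272
Delta mod 41 = 30

Delta = 30 (mod 41)


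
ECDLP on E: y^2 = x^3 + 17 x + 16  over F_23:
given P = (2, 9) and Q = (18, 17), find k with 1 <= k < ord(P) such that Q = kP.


Enumerate multiples of P until we hit Q = (18, 17):
  1P = (2, 9)
  2P = (14, 10)
  3P = (11, 19)
  4P = (3, 18)
  5P = (7, 15)
  6P = (9, 1)
  7P = (18, 6)
  8P = (6, 9)
  9P = (15, 14)
  10P = (12, 19)
  11P = (10, 6)
  12P = (0, 19)
  13P = (0, 4)
  14P = (10, 17)
  15P = (12, 4)
  16P = (15, 9)
  17P = (6, 14)
  18P = (18, 17)
Match found at i = 18.

k = 18


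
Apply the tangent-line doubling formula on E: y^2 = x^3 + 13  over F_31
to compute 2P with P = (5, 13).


Doubling: s = (3 x1^2 + a) / (2 y1)
s = (3*5^2 + 0) / (2*13) mod 31 = 16
x3 = s^2 - 2 x1 mod 31 = 16^2 - 2*5 = 29
y3 = s (x1 - x3) - y1 mod 31 = 16 * (5 - 29) - 13 = 6

2P = (29, 6)


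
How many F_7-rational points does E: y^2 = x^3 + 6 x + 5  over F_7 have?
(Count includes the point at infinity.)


For each x in F_7, count y with y^2 = x^3 + 6 x + 5 mod 7:
  x = 2: RHS = 4, y in [2, 5]  -> 2 point(s)
  x = 3: RHS = 1, y in [1, 6]  -> 2 point(s)
  x = 4: RHS = 2, y in [3, 4]  -> 2 point(s)
Affine points: 6. Add the point at infinity: total = 7.

#E(F_7) = 7


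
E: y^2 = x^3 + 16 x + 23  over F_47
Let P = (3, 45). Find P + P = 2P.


Doubling: s = (3 x1^2 + a) / (2 y1)
s = (3*3^2 + 16) / (2*45) mod 47 = 1
x3 = s^2 - 2 x1 mod 47 = 1^2 - 2*3 = 42
y3 = s (x1 - x3) - y1 mod 47 = 1 * (3 - 42) - 45 = 10

2P = (42, 10)


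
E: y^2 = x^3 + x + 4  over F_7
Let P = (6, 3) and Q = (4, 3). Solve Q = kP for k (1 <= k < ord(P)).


Enumerate multiples of P until we hit Q = (4, 3):
  1P = (6, 3)
  2P = (4, 3)
Match found at i = 2.

k = 2


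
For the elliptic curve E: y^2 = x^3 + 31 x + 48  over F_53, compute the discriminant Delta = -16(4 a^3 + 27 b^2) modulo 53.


4 a^3 + 27 b^2 = 4*31^3 + 27*48^2 = 119164 + 62208 = 181372
Delta = -16 * (181372) = -2901952
Delta mod 53 = 10

Delta = 10 (mod 53)


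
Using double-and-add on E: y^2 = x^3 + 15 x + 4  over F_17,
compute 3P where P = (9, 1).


k = 3 = 11_2 (binary, LSB first: 11)
Double-and-add from P = (9, 1):
  bit 0 = 1: acc = O + (9, 1) = (9, 1)
  bit 1 = 1: acc = (9, 1) + (14, 0) = (9, 16)

3P = (9, 16)


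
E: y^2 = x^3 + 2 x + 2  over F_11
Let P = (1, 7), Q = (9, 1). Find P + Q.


P != Q, so use the chord formula.
s = (y2 - y1) / (x2 - x1) = (5) / (8) mod 11 = 2
x3 = s^2 - x1 - x2 mod 11 = 2^2 - 1 - 9 = 5
y3 = s (x1 - x3) - y1 mod 11 = 2 * (1 - 5) - 7 = 7

P + Q = (5, 7)


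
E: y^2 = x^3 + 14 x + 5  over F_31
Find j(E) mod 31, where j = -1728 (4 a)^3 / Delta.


Delta = -16(4 a^3 + 27 b^2) mod 31 = 18
-1728 * (4 a)^3 = -1728 * (4*14)^3 mod 31 = 8
j = 8 * 18^(-1) mod 31 = 28

j = 28 (mod 31)


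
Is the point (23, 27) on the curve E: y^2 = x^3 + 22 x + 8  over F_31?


Check whether y^2 = x^3 + 22 x + 8 (mod 31) for (x, y) = (23, 27).
LHS: y^2 = 27^2 mod 31 = 16
RHS: x^3 + 22 x + 8 = 23^3 + 22*23 + 8 mod 31 = 2
LHS != RHS

No, not on the curve


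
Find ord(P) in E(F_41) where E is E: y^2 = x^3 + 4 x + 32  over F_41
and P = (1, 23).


Compute successive multiples of P until we hit O:
  1P = (1, 23)
  2P = (18, 27)
  3P = (30, 16)
  4P = (26, 0)
  5P = (30, 25)
  6P = (18, 14)
  7P = (1, 18)
  8P = O

ord(P) = 8


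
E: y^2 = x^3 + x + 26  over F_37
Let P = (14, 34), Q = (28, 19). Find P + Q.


P != Q, so use the chord formula.
s = (y2 - y1) / (x2 - x1) = (22) / (14) mod 37 = 28
x3 = s^2 - x1 - x2 mod 37 = 28^2 - 14 - 28 = 2
y3 = s (x1 - x3) - y1 mod 37 = 28 * (14 - 2) - 34 = 6

P + Q = (2, 6)


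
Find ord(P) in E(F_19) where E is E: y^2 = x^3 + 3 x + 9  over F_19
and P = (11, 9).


Compute successive multiples of P until we hit O:
  1P = (11, 9)
  2P = (3, 8)
  3P = (16, 7)
  4P = (18, 9)
  5P = (9, 10)
  6P = (4, 16)
  7P = (5, 4)
  8P = (0, 16)
  ... (continuing to 23P)
  23P = O

ord(P) = 23


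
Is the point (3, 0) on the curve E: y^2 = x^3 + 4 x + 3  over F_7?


Check whether y^2 = x^3 + 4 x + 3 (mod 7) for (x, y) = (3, 0).
LHS: y^2 = 0^2 mod 7 = 0
RHS: x^3 + 4 x + 3 = 3^3 + 4*3 + 3 mod 7 = 0
LHS = RHS

Yes, on the curve


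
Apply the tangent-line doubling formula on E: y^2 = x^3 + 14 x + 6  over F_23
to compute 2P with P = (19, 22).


Doubling: s = (3 x1^2 + a) / (2 y1)
s = (3*19^2 + 14) / (2*22) mod 23 = 15
x3 = s^2 - 2 x1 mod 23 = 15^2 - 2*19 = 3
y3 = s (x1 - x3) - y1 mod 23 = 15 * (19 - 3) - 22 = 11

2P = (3, 11)


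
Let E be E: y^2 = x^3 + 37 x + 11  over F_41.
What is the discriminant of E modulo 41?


4 a^3 + 27 b^2 = 4*37^3 + 27*11^2 = 202612 + 3267 = 205879
Delta = -16 * (205879) = -3294064
Delta mod 41 = 40

Delta = 40 (mod 41)


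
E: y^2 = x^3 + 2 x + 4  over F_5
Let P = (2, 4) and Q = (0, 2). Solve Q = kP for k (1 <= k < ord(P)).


Enumerate multiples of P until we hit Q = (0, 2):
  1P = (2, 4)
  2P = (0, 2)
Match found at i = 2.

k = 2


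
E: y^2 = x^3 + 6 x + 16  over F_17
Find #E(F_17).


For each x in F_17, count y with y^2 = x^3 + 6 x + 16 mod 17:
  x = 0: RHS = 16, y in [4, 13]  -> 2 point(s)
  x = 2: RHS = 2, y in [6, 11]  -> 2 point(s)
  x = 4: RHS = 2, y in [6, 11]  -> 2 point(s)
  x = 5: RHS = 1, y in [1, 16]  -> 2 point(s)
  x = 6: RHS = 13, y in [8, 9]  -> 2 point(s)
  x = 8: RHS = 15, y in [7, 10]  -> 2 point(s)
  x = 9: RHS = 0, y in [0]  -> 1 point(s)
  x = 11: RHS = 2, y in [6, 11]  -> 2 point(s)
  x = 13: RHS = 13, y in [8, 9]  -> 2 point(s)
  x = 15: RHS = 13, y in [8, 9]  -> 2 point(s)
  x = 16: RHS = 9, y in [3, 14]  -> 2 point(s)
Affine points: 21. Add the point at infinity: total = 22.

#E(F_17) = 22


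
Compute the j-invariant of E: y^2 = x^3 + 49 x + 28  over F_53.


Delta = -16(4 a^3 + 27 b^2) mod 53 = 50
-1728 * (4 a)^3 = -1728 * (4*49)^3 mod 53 = 3
j = 3 * 50^(-1) mod 53 = 52

j = 52 (mod 53)


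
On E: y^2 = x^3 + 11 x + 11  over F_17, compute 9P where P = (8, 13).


k = 9 = 1001_2 (binary, LSB first: 1001)
Double-and-add from P = (8, 13):
  bit 0 = 1: acc = O + (8, 13) = (8, 13)
  bit 1 = 0: acc unchanged = (8, 13)
  bit 2 = 0: acc unchanged = (8, 13)
  bit 3 = 1: acc = (8, 13) + (5, 2) = (8, 4)

9P = (8, 4)


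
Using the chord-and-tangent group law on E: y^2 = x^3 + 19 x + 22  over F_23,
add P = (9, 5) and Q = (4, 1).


P != Q, so use the chord formula.
s = (y2 - y1) / (x2 - x1) = (19) / (18) mod 23 = 10
x3 = s^2 - x1 - x2 mod 23 = 10^2 - 9 - 4 = 18
y3 = s (x1 - x3) - y1 mod 23 = 10 * (9 - 18) - 5 = 20

P + Q = (18, 20)


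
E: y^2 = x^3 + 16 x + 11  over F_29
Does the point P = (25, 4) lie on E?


Check whether y^2 = x^3 + 16 x + 11 (mod 29) for (x, y) = (25, 4).
LHS: y^2 = 4^2 mod 29 = 16
RHS: x^3 + 16 x + 11 = 25^3 + 16*25 + 11 mod 29 = 28
LHS != RHS

No, not on the curve


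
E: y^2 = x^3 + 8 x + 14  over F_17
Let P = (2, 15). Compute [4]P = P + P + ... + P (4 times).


k = 4 = 100_2 (binary, LSB first: 001)
Double-and-add from P = (2, 15):
  bit 0 = 0: acc unchanged = O
  bit 1 = 0: acc unchanged = O
  bit 2 = 1: acc = O + (5, 14) = (5, 14)

4P = (5, 14)


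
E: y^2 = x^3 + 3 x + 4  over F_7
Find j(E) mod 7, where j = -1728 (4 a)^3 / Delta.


Delta = -16(4 a^3 + 27 b^2) mod 7 = 5
-1728 * (4 a)^3 = -1728 * (4*3)^3 mod 7 = 6
j = 6 * 5^(-1) mod 7 = 4

j = 4 (mod 7)


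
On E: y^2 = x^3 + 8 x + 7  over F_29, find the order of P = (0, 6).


Compute successive multiples of P until we hit O:
  1P = (0, 6)
  2P = (23, 27)
  3P = (11, 18)
  4P = (12, 2)
  5P = (1, 4)
  6P = (3, 0)
  7P = (1, 25)
  8P = (12, 27)
  ... (continuing to 12P)
  12P = O

ord(P) = 12


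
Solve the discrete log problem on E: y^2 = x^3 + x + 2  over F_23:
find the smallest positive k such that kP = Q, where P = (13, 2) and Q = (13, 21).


Enumerate multiples of P until we hit Q = (13, 21):
  1P = (13, 2)
  2P = (3, 3)
  3P = (10, 0)
  4P = (3, 20)
  5P = (13, 21)
Match found at i = 5.

k = 5


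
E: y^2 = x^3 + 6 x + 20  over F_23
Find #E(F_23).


For each x in F_23, count y with y^2 = x^3 + 6 x + 20 mod 23:
  x = 1: RHS = 4, y in [2, 21]  -> 2 point(s)
  x = 4: RHS = 16, y in [4, 19]  -> 2 point(s)
  x = 12: RHS = 3, y in [7, 16]  -> 2 point(s)
  x = 13: RHS = 18, y in [8, 15]  -> 2 point(s)
  x = 15: RHS = 12, y in [9, 14]  -> 2 point(s)
  x = 16: RHS = 3, y in [7, 16]  -> 2 point(s)
  x = 18: RHS = 3, y in [7, 16]  -> 2 point(s)
  x = 19: RHS = 1, y in [1, 22]  -> 2 point(s)
  x = 21: RHS = 0, y in [0]  -> 1 point(s)
  x = 22: RHS = 13, y in [6, 17]  -> 2 point(s)
Affine points: 19. Add the point at infinity: total = 20.

#E(F_23) = 20


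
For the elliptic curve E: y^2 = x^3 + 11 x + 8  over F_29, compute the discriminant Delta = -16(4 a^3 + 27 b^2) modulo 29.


4 a^3 + 27 b^2 = 4*11^3 + 27*8^2 = 5324 + 1728 = 7052
Delta = -16 * (7052) = -112832
Delta mod 29 = 7

Delta = 7 (mod 29)


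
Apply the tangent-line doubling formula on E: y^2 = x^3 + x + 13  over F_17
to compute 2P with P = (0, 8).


Doubling: s = (3 x1^2 + a) / (2 y1)
s = (3*0^2 + 1) / (2*8) mod 17 = 16
x3 = s^2 - 2 x1 mod 17 = 16^2 - 2*0 = 1
y3 = s (x1 - x3) - y1 mod 17 = 16 * (0 - 1) - 8 = 10

2P = (1, 10)


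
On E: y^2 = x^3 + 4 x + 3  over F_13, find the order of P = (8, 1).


Compute successive multiples of P until we hit O:
  1P = (8, 1)
  2P = (7, 6)
  3P = (10, 9)
  4P = (11, 0)
  5P = (10, 4)
  6P = (7, 7)
  7P = (8, 12)
  8P = O

ord(P) = 8


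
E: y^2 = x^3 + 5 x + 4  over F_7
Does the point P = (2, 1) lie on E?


Check whether y^2 = x^3 + 5 x + 4 (mod 7) for (x, y) = (2, 1).
LHS: y^2 = 1^2 mod 7 = 1
RHS: x^3 + 5 x + 4 = 2^3 + 5*2 + 4 mod 7 = 1
LHS = RHS

Yes, on the curve


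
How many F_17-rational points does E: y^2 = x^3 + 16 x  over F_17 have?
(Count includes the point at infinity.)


For each x in F_17, count y with y^2 = x^3 + 16 x + 0 mod 17:
  x = 0: RHS = 0, y in [0]  -> 1 point(s)
  x = 1: RHS = 0, y in [0]  -> 1 point(s)
  x = 4: RHS = 9, y in [3, 14]  -> 2 point(s)
  x = 5: RHS = 1, y in [1, 16]  -> 2 point(s)
  x = 7: RHS = 13, y in [8, 9]  -> 2 point(s)
  x = 10: RHS = 4, y in [2, 15]  -> 2 point(s)
  x = 12: RHS = 16, y in [4, 13]  -> 2 point(s)
  x = 13: RHS = 8, y in [5, 12]  -> 2 point(s)
  x = 16: RHS = 0, y in [0]  -> 1 point(s)
Affine points: 15. Add the point at infinity: total = 16.

#E(F_17) = 16


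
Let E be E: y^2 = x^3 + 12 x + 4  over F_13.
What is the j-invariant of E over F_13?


Delta = -16(4 a^3 + 27 b^2) mod 13 = 3
-1728 * (4 a)^3 = -1728 * (4*12)^3 mod 13 = 1
j = 1 * 3^(-1) mod 13 = 9

j = 9 (mod 13)


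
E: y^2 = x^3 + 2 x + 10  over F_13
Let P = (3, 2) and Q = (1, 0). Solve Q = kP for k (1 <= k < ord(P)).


Enumerate multiples of P until we hit Q = (1, 0):
  1P = (3, 2)
  2P = (10, 9)
  3P = (1, 0)
Match found at i = 3.

k = 3


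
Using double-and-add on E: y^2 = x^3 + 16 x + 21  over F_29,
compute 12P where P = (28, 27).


k = 12 = 1100_2 (binary, LSB first: 0011)
Double-and-add from P = (28, 27):
  bit 0 = 0: acc unchanged = O
  bit 1 = 0: acc unchanged = O
  bit 2 = 1: acc = O + (4, 27) = (4, 27)
  bit 3 = 1: acc = (4, 27) + (16, 20) = (18, 15)

12P = (18, 15)


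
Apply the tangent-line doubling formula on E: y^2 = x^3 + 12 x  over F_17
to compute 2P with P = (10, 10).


Doubling: s = (3 x1^2 + a) / (2 y1)
s = (3*10^2 + 12) / (2*10) mod 17 = 2
x3 = s^2 - 2 x1 mod 17 = 2^2 - 2*10 = 1
y3 = s (x1 - x3) - y1 mod 17 = 2 * (10 - 1) - 10 = 8

2P = (1, 8)


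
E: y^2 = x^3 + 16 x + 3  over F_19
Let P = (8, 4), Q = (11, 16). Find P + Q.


P != Q, so use the chord formula.
s = (y2 - y1) / (x2 - x1) = (12) / (3) mod 19 = 4
x3 = s^2 - x1 - x2 mod 19 = 4^2 - 8 - 11 = 16
y3 = s (x1 - x3) - y1 mod 19 = 4 * (8 - 16) - 4 = 2

P + Q = (16, 2)


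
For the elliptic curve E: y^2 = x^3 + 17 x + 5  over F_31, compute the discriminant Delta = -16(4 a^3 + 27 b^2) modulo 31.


4 a^3 + 27 b^2 = 4*17^3 + 27*5^2 = 19652 + 675 = 20327
Delta = -16 * (20327) = -325232
Delta mod 31 = 20

Delta = 20 (mod 31)


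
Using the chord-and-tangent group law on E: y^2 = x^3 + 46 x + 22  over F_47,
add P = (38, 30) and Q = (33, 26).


P != Q, so use the chord formula.
s = (y2 - y1) / (x2 - x1) = (43) / (42) mod 47 = 29
x3 = s^2 - x1 - x2 mod 47 = 29^2 - 38 - 33 = 18
y3 = s (x1 - x3) - y1 mod 47 = 29 * (38 - 18) - 30 = 33

P + Q = (18, 33)


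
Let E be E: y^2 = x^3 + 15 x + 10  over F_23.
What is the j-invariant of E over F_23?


Delta = -16(4 a^3 + 27 b^2) mod 23 = 10
-1728 * (4 a)^3 = -1728 * (4*15)^3 mod 23 = 2
j = 2 * 10^(-1) mod 23 = 14

j = 14 (mod 23)


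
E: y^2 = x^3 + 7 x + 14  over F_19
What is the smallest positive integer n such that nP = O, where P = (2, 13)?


Compute successive multiples of P until we hit O:
  1P = (2, 13)
  2P = (15, 6)
  3P = (6, 14)
  4P = (17, 7)
  5P = (7, 8)
  6P = (11, 15)
  7P = (3, 10)
  8P = (4, 12)
  ... (continuing to 25P)
  25P = O

ord(P) = 25


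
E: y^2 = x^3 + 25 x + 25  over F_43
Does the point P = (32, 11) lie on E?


Check whether y^2 = x^3 + 25 x + 25 (mod 43) for (x, y) = (32, 11).
LHS: y^2 = 11^2 mod 43 = 35
RHS: x^3 + 25 x + 25 = 32^3 + 25*32 + 25 mod 43 = 10
LHS != RHS

No, not on the curve


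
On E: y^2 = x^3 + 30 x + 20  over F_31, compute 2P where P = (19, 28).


Doubling: s = (3 x1^2 + a) / (2 y1)
s = (3*19^2 + 30) / (2*28) mod 31 = 16
x3 = s^2 - 2 x1 mod 31 = 16^2 - 2*19 = 1
y3 = s (x1 - x3) - y1 mod 31 = 16 * (19 - 1) - 28 = 12

2P = (1, 12)


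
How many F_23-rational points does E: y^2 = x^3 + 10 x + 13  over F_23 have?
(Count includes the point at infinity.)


For each x in F_23, count y with y^2 = x^3 + 10 x + 13 mod 23:
  x = 0: RHS = 13, y in [6, 17]  -> 2 point(s)
  x = 1: RHS = 1, y in [1, 22]  -> 2 point(s)
  x = 2: RHS = 18, y in [8, 15]  -> 2 point(s)
  x = 3: RHS = 1, y in [1, 22]  -> 2 point(s)
  x = 4: RHS = 2, y in [5, 18]  -> 2 point(s)
  x = 5: RHS = 4, y in [2, 21]  -> 2 point(s)
  x = 6: RHS = 13, y in [6, 17]  -> 2 point(s)
  x = 7: RHS = 12, y in [9, 14]  -> 2 point(s)
  x = 9: RHS = 4, y in [2, 21]  -> 2 point(s)
  x = 10: RHS = 9, y in [3, 20]  -> 2 point(s)
  x = 17: RHS = 13, y in [6, 17]  -> 2 point(s)
  x = 19: RHS = 1, y in [1, 22]  -> 2 point(s)
  x = 20: RHS = 2, y in [5, 18]  -> 2 point(s)
  x = 21: RHS = 8, y in [10, 13]  -> 2 point(s)
  x = 22: RHS = 2, y in [5, 18]  -> 2 point(s)
Affine points: 30. Add the point at infinity: total = 31.

#E(F_23) = 31


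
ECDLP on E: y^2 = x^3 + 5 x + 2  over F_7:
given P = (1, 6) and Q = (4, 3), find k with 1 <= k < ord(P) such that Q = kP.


Enumerate multiples of P until we hit Q = (4, 3):
  1P = (1, 6)
  2P = (0, 4)
  3P = (3, 4)
  4P = (4, 4)
  5P = (4, 3)
Match found at i = 5.

k = 5


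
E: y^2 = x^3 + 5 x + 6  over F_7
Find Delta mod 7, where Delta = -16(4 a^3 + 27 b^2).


4 a^3 + 27 b^2 = 4*5^3 + 27*6^2 = 500 + 972 = 1472
Delta = -16 * (1472) = -23552
Delta mod 7 = 3

Delta = 3 (mod 7)


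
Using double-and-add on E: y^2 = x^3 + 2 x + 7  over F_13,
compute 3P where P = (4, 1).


k = 3 = 11_2 (binary, LSB first: 11)
Double-and-add from P = (4, 1):
  bit 0 = 1: acc = O + (4, 1) = (4, 1)
  bit 1 = 1: acc = (4, 1) + (6, 1) = (3, 12)

3P = (3, 12)


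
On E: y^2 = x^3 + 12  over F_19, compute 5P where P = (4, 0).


k = 5 = 101_2 (binary, LSB first: 101)
Double-and-add from P = (4, 0):
  bit 0 = 1: acc = O + (4, 0) = (4, 0)
  bit 1 = 0: acc unchanged = (4, 0)
  bit 2 = 1: acc = (4, 0) + O = (4, 0)

5P = (4, 0)


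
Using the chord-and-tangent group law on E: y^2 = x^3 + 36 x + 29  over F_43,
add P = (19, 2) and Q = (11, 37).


P != Q, so use the chord formula.
s = (y2 - y1) / (x2 - x1) = (35) / (35) mod 43 = 1
x3 = s^2 - x1 - x2 mod 43 = 1^2 - 19 - 11 = 14
y3 = s (x1 - x3) - y1 mod 43 = 1 * (19 - 14) - 2 = 3

P + Q = (14, 3)


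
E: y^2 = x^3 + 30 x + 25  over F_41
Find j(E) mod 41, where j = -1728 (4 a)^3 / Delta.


Delta = -16(4 a^3 + 27 b^2) mod 41 = 12
-1728 * (4 a)^3 = -1728 * (4*30)^3 mod 41 = 39
j = 39 * 12^(-1) mod 41 = 34

j = 34 (mod 41)


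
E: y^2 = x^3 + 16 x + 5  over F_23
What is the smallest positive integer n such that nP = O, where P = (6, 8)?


Compute successive multiples of P until we hit O:
  1P = (6, 8)
  2P = (15, 20)
  3P = (14, 12)
  4P = (9, 2)
  5P = (12, 4)
  6P = (8, 1)
  7P = (4, 8)
  8P = (13, 15)
  ... (continuing to 20P)
  20P = O

ord(P) = 20


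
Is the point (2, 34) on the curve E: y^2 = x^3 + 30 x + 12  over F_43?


Check whether y^2 = x^3 + 30 x + 12 (mod 43) for (x, y) = (2, 34).
LHS: y^2 = 34^2 mod 43 = 38
RHS: x^3 + 30 x + 12 = 2^3 + 30*2 + 12 mod 43 = 37
LHS != RHS

No, not on the curve


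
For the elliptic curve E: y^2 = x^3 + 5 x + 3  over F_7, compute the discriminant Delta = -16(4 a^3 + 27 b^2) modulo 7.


4 a^3 + 27 b^2 = 4*5^3 + 27*3^2 = 500 + 243 = 743
Delta = -16 * (743) = -11888
Delta mod 7 = 5

Delta = 5 (mod 7)


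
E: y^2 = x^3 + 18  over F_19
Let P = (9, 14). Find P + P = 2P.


Doubling: s = (3 x1^2 + a) / (2 y1)
s = (3*9^2 + 0) / (2*14) mod 19 = 8
x3 = s^2 - 2 x1 mod 19 = 8^2 - 2*9 = 8
y3 = s (x1 - x3) - y1 mod 19 = 8 * (9 - 8) - 14 = 13

2P = (8, 13)


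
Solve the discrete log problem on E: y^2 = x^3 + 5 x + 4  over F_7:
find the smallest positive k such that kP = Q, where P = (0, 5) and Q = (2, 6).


Enumerate multiples of P until we hit Q = (2, 6):
  1P = (0, 5)
  2P = (2, 1)
  3P = (2, 6)
Match found at i = 3.

k = 3


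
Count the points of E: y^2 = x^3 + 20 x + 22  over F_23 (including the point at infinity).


For each x in F_23, count y with y^2 = x^3 + 20 x + 22 mod 23:
  x = 2: RHS = 1, y in [1, 22]  -> 2 point(s)
  x = 6: RHS = 13, y in [6, 17]  -> 2 point(s)
  x = 8: RHS = 4, y in [2, 21]  -> 2 point(s)
  x = 10: RHS = 3, y in [7, 16]  -> 2 point(s)
  x = 11: RHS = 9, y in [3, 20]  -> 2 point(s)
  x = 12: RHS = 12, y in [9, 14]  -> 2 point(s)
  x = 13: RHS = 18, y in [8, 15]  -> 2 point(s)
  x = 17: RHS = 8, y in [10, 13]  -> 2 point(s)
  x = 18: RHS = 4, y in [2, 21]  -> 2 point(s)
  x = 19: RHS = 16, y in [4, 19]  -> 2 point(s)
  x = 20: RHS = 4, y in [2, 21]  -> 2 point(s)
  x = 22: RHS = 1, y in [1, 22]  -> 2 point(s)
Affine points: 24. Add the point at infinity: total = 25.

#E(F_23) = 25


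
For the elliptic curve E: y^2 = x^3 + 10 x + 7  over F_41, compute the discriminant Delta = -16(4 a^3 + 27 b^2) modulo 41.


4 a^3 + 27 b^2 = 4*10^3 + 27*7^2 = 4000 + 1323 = 5323
Delta = -16 * (5323) = -85168
Delta mod 41 = 30

Delta = 30 (mod 41)


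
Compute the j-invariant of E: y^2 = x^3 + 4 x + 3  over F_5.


Delta = -16(4 a^3 + 27 b^2) mod 5 = 1
-1728 * (4 a)^3 = -1728 * (4*4)^3 mod 5 = 2
j = 2 * 1^(-1) mod 5 = 2

j = 2 (mod 5)


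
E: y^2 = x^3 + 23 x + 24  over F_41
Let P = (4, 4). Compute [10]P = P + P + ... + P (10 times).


k = 10 = 1010_2 (binary, LSB first: 0101)
Double-and-add from P = (4, 4):
  bit 0 = 0: acc unchanged = O
  bit 1 = 1: acc = O + (24, 3) = (24, 3)
  bit 2 = 0: acc unchanged = (24, 3)
  bit 3 = 1: acc = (24, 3) + (7, 6) = (35, 11)

10P = (35, 11)


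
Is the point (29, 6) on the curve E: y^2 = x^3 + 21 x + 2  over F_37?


Check whether y^2 = x^3 + 21 x + 2 (mod 37) for (x, y) = (29, 6).
LHS: y^2 = 6^2 mod 37 = 36
RHS: x^3 + 21 x + 2 = 29^3 + 21*29 + 2 mod 37 = 25
LHS != RHS

No, not on the curve


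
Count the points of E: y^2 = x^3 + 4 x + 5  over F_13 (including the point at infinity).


For each x in F_13, count y with y^2 = x^3 + 4 x + 5 mod 13:
  x = 1: RHS = 10, y in [6, 7]  -> 2 point(s)
  x = 7: RHS = 12, y in [5, 8]  -> 2 point(s)
  x = 8: RHS = 3, y in [4, 9]  -> 2 point(s)
  x = 9: RHS = 3, y in [4, 9]  -> 2 point(s)
  x = 12: RHS = 0, y in [0]  -> 1 point(s)
Affine points: 9. Add the point at infinity: total = 10.

#E(F_13) = 10


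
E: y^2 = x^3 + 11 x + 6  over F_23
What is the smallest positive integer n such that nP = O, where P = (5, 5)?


Compute successive multiples of P until we hit O:
  1P = (5, 5)
  2P = (6, 14)
  3P = (1, 8)
  4P = (19, 17)
  5P = (11, 3)
  6P = (2, 17)
  7P = (9, 11)
  8P = (17, 0)
  ... (continuing to 16P)
  16P = O

ord(P) = 16


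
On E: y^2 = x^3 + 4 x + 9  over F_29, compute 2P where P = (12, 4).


Doubling: s = (3 x1^2 + a) / (2 y1)
s = (3*12^2 + 4) / (2*4) mod 29 = 11
x3 = s^2 - 2 x1 mod 29 = 11^2 - 2*12 = 10
y3 = s (x1 - x3) - y1 mod 29 = 11 * (12 - 10) - 4 = 18

2P = (10, 18)


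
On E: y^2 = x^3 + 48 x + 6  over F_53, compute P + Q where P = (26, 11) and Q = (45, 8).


P != Q, so use the chord formula.
s = (y2 - y1) / (x2 - x1) = (50) / (19) mod 53 = 11
x3 = s^2 - x1 - x2 mod 53 = 11^2 - 26 - 45 = 50
y3 = s (x1 - x3) - y1 mod 53 = 11 * (26 - 50) - 11 = 43

P + Q = (50, 43)


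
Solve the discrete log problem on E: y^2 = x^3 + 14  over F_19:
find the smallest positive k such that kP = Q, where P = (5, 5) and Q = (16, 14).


Enumerate multiples of P until we hit Q = (16, 14):
  1P = (5, 5)
  2P = (13, 11)
  3P = (17, 5)
  4P = (16, 14)
Match found at i = 4.

k = 4


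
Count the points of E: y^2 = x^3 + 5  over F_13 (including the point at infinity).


For each x in F_13, count y with y^2 = x^3 + 0 x + 5 mod 13:
  x = 2: RHS = 0, y in [0]  -> 1 point(s)
  x = 4: RHS = 4, y in [2, 11]  -> 2 point(s)
  x = 5: RHS = 0, y in [0]  -> 1 point(s)
  x = 6: RHS = 0, y in [0]  -> 1 point(s)
  x = 7: RHS = 10, y in [6, 7]  -> 2 point(s)
  x = 8: RHS = 10, y in [6, 7]  -> 2 point(s)
  x = 10: RHS = 4, y in [2, 11]  -> 2 point(s)
  x = 11: RHS = 10, y in [6, 7]  -> 2 point(s)
  x = 12: RHS = 4, y in [2, 11]  -> 2 point(s)
Affine points: 15. Add the point at infinity: total = 16.

#E(F_13) = 16
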